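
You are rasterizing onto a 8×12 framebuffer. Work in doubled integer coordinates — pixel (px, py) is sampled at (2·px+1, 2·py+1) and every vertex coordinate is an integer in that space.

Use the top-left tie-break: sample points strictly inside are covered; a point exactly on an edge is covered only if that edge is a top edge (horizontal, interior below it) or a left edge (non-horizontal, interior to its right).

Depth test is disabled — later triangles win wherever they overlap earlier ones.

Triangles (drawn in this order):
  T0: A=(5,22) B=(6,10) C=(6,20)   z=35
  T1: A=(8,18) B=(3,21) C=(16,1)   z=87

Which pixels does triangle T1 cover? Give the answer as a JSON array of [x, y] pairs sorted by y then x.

T0:
  2·area = 10
  edge (5, 22)→(6, 10): d=(1,-12) top-left  bias=+0
  edge (6, 10)→(6, 20): d=(0,10) right/bottom  bias=-1
  edge (6, 20)→(5, 22): d=(-1,2) right/bottom  bias=-1
  covered (0 px):
    . . . . . . . .
    . . . . . . . .
    . . . . . . . .
    . . . . . . . .
    . . . . . . . .
    . . . . . . . .
    . . . . . . . .
    . . . . . . . .
    . . . . . . . .
    . . . . . . . .
    . . . . . . . .
    . . . . . . . .
T1:
  2·area = 61
  edge (8, 18)→(3, 21): d=(-5,3) right/bottom  bias=-1
  edge (3, 21)→(16, 1): d=(13,-20) top-left  bias=+0
  edge (16, 1)→(8, 18): d=(-8,17) right/bottom  bias=-1
    (7,1)@(15, 3): e=[54,6,1] → X
    (7,2)@(15, 5): e=[44,32,-15] → .
    (6,3)@(13, 7): e=[40,18,3] → X
    (7,3)@(15, 7): e=[34,58,-31] → .
    (5,4)@(11, 9): e=[36,4,21] → X
    (6,4)@(13, 9): e=[30,44,-13] → .
    (5,5)@(11, 11): e=[26,30,5] → X
    (6,5)@(13, 11): e=[20,70,-29] → .
    (4,6)@(9, 13): e=[22,16,23] → X
    (5,6)@(11, 13): e=[16,56,-11] → .
    (3,7)@(7, 15): e=[18,2,41] → X
    (5,7)@(11, 15): e=[6,82,-27] → .
    (6,7)@(13, 15): e=[0,122,-61] → .  [on edge]
    (1,10)@(3, 21): e=[0,0,61] → .  [on edge]
  covered (9 px):
    . . . . . . . .
    . . . . . . . X
    . . . . . . . .
    . . . . . . X .
    . . . . . X . .
    . . . . . X . .
    . . . . X . . .
    . . . X X . . .
    . . . X . . . .
    . . X . . . . .
    . . . . . . . .
    . . . . . . . .

Answer: [[7,1],[6,3],[5,4],[5,5],[4,6],[3,7],[4,7],[3,8],[2,9]]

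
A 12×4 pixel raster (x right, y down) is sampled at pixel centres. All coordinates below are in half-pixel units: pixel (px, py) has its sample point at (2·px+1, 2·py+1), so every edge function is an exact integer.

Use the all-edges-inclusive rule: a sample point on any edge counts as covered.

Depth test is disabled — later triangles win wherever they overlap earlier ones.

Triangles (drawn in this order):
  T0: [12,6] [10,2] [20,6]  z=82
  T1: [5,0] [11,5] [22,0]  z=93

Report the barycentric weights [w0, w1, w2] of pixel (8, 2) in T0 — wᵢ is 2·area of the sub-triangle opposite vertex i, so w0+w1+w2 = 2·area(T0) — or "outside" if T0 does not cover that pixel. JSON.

T0:
  2·area = 32
  edge (12, 6)→(10, 2): d=(-2,-4) inclusive
  edge (10, 2)→(20, 6): d=(10,4) inclusive
  edge (20, 6)→(12, 6): d=(-8,0) inclusive
    (5,1)@(11, 3): e=[2,6,24] → #
    (6,1)@(13, 3): e=[10,-2,24] → ·
    (5,2)@(11, 5): e=[-2,26,8] → ·
    (6,2)@(13, 5): e=[6,18,8] → #
    (7,2)@(15, 5): e=[14,10,8] → #
    (8,2)@(17, 5): e=[22,2,8] → #
    (9,2)@(19, 5): e=[30,-6,8] → ·
    (6,3)@(13, 7): e=[2,38,-8] → ·
    (7,3)@(15, 7): e=[10,30,-8] → ·
    (8,3)@(17, 7): e=[18,22,-8] → ·
  covered (4 px):
    · · · · · · · · · · · ·
    · · · · · # · · · · · ·
    · · · · · · # # # · · ·
    · · · · · · · · · · · ·
T1:
  2·area = 85  (B↔C swapped to make it positive)
  edge (5, 0)→(22, 0): d=(17,0) inclusive
  edge (22, 0)→(11, 5): d=(-11,5) inclusive
  edge (11, 5)→(5, 0): d=(-6,-5) inclusive
    (3,0)@(7, 1): e=[17,64,4] → #
    (4,0)@(9, 1): e=[17,54,14] → #
    (5,0)@(11, 1): e=[17,44,24] → #
    (6,0)@(13, 1): e=[17,34,34] → #
    (7,0)@(15, 1): e=[17,24,44] → #
    (8,0)@(17, 1): e=[17,14,54] → #
    (9,0)@(19, 1): e=[17,4,64] → #
    (10,0)@(21, 1): e=[17,-6,74] → ·
    (3,1)@(7, 3): e=[51,42,-8] → ·
    (4,1)@(9, 3): e=[51,32,2] → #
    (8,1)@(17, 3): e=[51,-8,42] → ·
    (9,1)@(19, 3): e=[51,-18,52] → ·
    (5,2)@(11, 5): e=[85,0,0] → #  [on edge]
  covered (12 px):
    · · · # # # # # # # · ·
    · · · · # # # # · · · ·
    · · · · · # · · · · · ·
    · · · · · · · · · · · ·

Final: [2,8,22]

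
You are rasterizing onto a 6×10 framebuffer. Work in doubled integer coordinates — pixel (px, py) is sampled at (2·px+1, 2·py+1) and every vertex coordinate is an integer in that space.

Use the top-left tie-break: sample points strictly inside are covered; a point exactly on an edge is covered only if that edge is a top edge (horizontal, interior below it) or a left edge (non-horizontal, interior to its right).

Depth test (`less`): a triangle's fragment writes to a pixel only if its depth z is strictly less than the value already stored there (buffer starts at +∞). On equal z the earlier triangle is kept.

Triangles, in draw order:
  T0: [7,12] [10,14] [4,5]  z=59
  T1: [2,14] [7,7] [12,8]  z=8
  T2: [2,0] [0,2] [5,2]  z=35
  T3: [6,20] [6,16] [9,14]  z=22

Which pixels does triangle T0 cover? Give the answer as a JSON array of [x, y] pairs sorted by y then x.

T0:
  2·area = 15  (B↔C swapped to make it positive)
  edge (7, 12)→(4, 5): d=(-3,-7) top-left  bias=+0
  edge (4, 5)→(10, 14): d=(6,9) right/bottom  bias=-1
  edge (10, 14)→(7, 12): d=(-3,-2) top-left  bias=+0
    (2,3)@(5, 7): e=[1,3,11] → X
    (3,3)@(7, 7): e=[15,-15,15] → .
    (2,4)@(5, 9): e=[-5,15,5] → .
    (3,5)@(7, 11): e=[3,9,3] → X
    (4,5)@(9, 11): e=[17,-9,7] → .
    (3,6)@(7, 13): e=[-3,21,-3] → .
    (4,6)@(9, 13): e=[11,3,1] → X
    (5,6)@(11, 13): e=[25,-15,5] → .
    (4,7)@(9, 15): e=[5,15,-5] → .
  covered (3 px):
    . . . . . .
    . . . . . .
    . . . . . .
    . . X . . .
    . . . . . .
    . . . X . .
    . . . . X .
    . . . . . .
    . . . . . .
    . . . . . .
T1:
  2·area = 40
  edge (2, 14)→(7, 7): d=(5,-7) top-left  bias=+0
  edge (7, 7)→(12, 8): d=(5,1) right/bottom  bias=-1
  edge (12, 8)→(2, 14): d=(-10,6) right/bottom  bias=-1
    (3,3)@(7, 7): e=[0,0,40] → .  [on edge]
    (3,4)@(7, 9): e=[10,10,20] → X
    (4,4)@(9, 9): e=[24,8,8] → X
    (5,4)@(11, 9): e=[38,6,-4] → .
    (2,5)@(5, 11): e=[6,22,12] → X
    (3,5)@(7, 11): e=[20,20,0] → .  [on edge]
    (4,5)@(9, 11): e=[34,18,-12] → .
    (1,6)@(3, 13): e=[2,34,4] → X
    (2,6)@(5, 13): e=[16,32,-8] → .
    (1,7)@(3, 15): e=[12,44,-16] → .
  covered (4 px):
    . . . . . .
    . . . . . .
    . . . . . .
    . . . . . .
    . . . X X .
    . . X . . .
    . X . . . .
    . . . . . .
    . . . . . .
    . . . . . .
T2:
  2·area = 10  (B↔C swapped to make it positive)
  edge (2, 0)→(5, 2): d=(3,2) right/bottom  bias=-1
  edge (5, 2)→(0, 2): d=(-5,0) right/bottom  bias=-1
  edge (0, 2)→(2, 0): d=(2,-2) top-left  bias=+0
    (0,0)@(1, 1): e=[5,5,0] → X  [on edge]
    (1,0)@(3, 1): e=[1,5,4] → X
    (2,0)@(5, 1): e=[-3,5,8] → .
    (0,1)@(1, 3): e=[11,-5,4] → .
    (1,1)@(3, 3): e=[7,-5,8] → .
  covered (2 px):
    X X . . . .
    . . . . . .
    . . . . . .
    . . . . . .
    . . . . . .
    . . . . . .
    . . . . . .
    . . . . . .
    . . . . . .
    . . . . . .
T3:
  2·area = 12
  edge (6, 20)→(6, 16): d=(0,-4) top-left  bias=+0
  edge (6, 16)→(9, 14): d=(3,-2) top-left  bias=+0
  edge (9, 14)→(6, 20): d=(-3,6) right/bottom  bias=-1
    (3,8)@(7, 17): e=[4,5,3] → X
    (4,8)@(9, 17): e=[12,9,-9] → .
    (3,9)@(7, 19): e=[4,11,-3] → .
  covered (1 px):
    . . . . . .
    . . . . . .
    . . . . . .
    . . . . . .
    . . . . . .
    . . . . . .
    . . . . . .
    . . . . . .
    . . . X . .
    . . . . . .

Answer: [[2,3],[3,5],[4,6]]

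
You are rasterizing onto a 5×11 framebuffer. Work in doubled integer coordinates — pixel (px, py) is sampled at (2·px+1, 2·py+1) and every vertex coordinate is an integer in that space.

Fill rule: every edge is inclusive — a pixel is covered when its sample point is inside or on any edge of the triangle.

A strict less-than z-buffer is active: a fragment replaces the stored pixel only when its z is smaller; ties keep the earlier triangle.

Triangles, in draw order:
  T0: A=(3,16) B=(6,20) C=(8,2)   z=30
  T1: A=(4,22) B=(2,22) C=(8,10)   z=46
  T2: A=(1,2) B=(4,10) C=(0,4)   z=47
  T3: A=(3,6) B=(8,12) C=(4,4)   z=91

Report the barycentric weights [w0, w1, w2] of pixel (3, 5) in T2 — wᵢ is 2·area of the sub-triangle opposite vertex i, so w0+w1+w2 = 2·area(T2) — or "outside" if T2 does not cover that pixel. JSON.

T0:
  2·area = 62  (B↔C swapped to make it positive)
  edge (3, 16)→(8, 2): d=(5,-14) inclusive
  edge (8, 2)→(6, 20): d=(-2,18) inclusive
  edge (6, 20)→(3, 16): d=(-3,-4) inclusive
    (3,2)@(7, 5): e=[1,12,49] → #
    (4,2)@(9, 5): e=[29,-24,57] → ·
    (3,3)@(7, 7): e=[11,8,43] → #
    (4,3)@(9, 7): e=[39,-28,51] → ·
    (3,4)@(7, 9): e=[21,4,37] → #
    (4,4)@(9, 9): e=[49,-32,45] → ·
    (2,5)@(5, 11): e=[3,36,23] → #
    (3,5)@(7, 11): e=[31,0,31] → #  [on edge]
    (4,5)@(9, 11): e=[59,-36,39] → ·
    (2,6)@(5, 13): e=[13,32,17] → #
    (3,6)@(7, 13): e=[41,-4,25] → ·
    (2,7)@(5, 15): e=[23,28,11] → #
  covered (8 px):
    · · · · ·
    · · · · ·
    · · · # ·
    · · · # ·
    · · · # ·
    · · # # ·
    · · # · ·
    · · # · ·
    · · # · ·
    · · · · ·
    · · · · ·
T1:
  2·area = 24
  edge (4, 22)→(2, 22): d=(-2,0) inclusive
  edge (2, 22)→(8, 10): d=(6,-12) inclusive
  edge (8, 10)→(4, 22): d=(-4,12) inclusive
    (4,3)@(9, 7): e=[30,-6,0] → ·  [on edge]
    (3,6)@(7, 13): e=[18,6,0] → #  [on edge]
    (4,6)@(9, 13): e=[18,30,-24] → ·
    (3,7)@(7, 15): e=[14,18,-8] → ·
    (2,8)@(5, 17): e=[10,6,8] → #
    (3,8)@(7, 17): e=[10,30,-16] → ·
    (2,9)@(5, 19): e=[6,18,0] → #  [on edge]
    (3,9)@(7, 19): e=[6,42,-24] → ·
    (1,10)@(3, 21): e=[2,6,16] → #
    (2,10)@(5, 21): e=[2,30,-8] → ·
  covered (4 px):
    · · · · ·
    · · · · ·
    · · · · ·
    · · · · ·
    · · · · ·
    · · · · ·
    · · · # ·
    · · · · ·
    · · # · ·
    · · # · ·
    · # · · ·
T2:
  2·area = 14
  edge (1, 2)→(4, 10): d=(3,8) inclusive
  edge (4, 10)→(0, 4): d=(-4,-6) inclusive
  edge (0, 4)→(1, 2): d=(1,-2) inclusive
    (0,1)@(1, 3): e=[3,10,1] → #
    (1,1)@(3, 3): e=[-13,22,5] → ·
    (0,2)@(1, 5): e=[9,2,3] → #
    (1,2)@(3, 5): e=[-7,14,7] → ·
    (0,3)@(1, 7): e=[15,-6,5] → ·
  covered (2 px):
    · · · · ·
    # · · · ·
    # · · · ·
    · · · · ·
    · · · · ·
    · · · · ·
    · · · · ·
    · · · · ·
    · · · · ·
    · · · · ·
    · · · · ·
T3:
  2·area = 16  (B↔C swapped to make it positive)
  edge (3, 6)→(4, 4): d=(1,-2) inclusive
  edge (4, 4)→(8, 12): d=(4,8) inclusive
  edge (8, 12)→(3, 6): d=(-5,-6) inclusive
    (2,3)@(5, 7): e=[5,4,7] → #
    (3,3)@(7, 7): e=[9,-12,19] → ·
    (2,4)@(5, 9): e=[7,12,-3] → ·
  covered (1 px):
    · · · · ·
    · · · · ·
    · · · · ·
    · · # · ·
    · · · · ·
    · · · · ·
    · · · · ·
    · · · · ·
    · · · · ·
    · · · · ·
    · · · · ·

Final: "outside"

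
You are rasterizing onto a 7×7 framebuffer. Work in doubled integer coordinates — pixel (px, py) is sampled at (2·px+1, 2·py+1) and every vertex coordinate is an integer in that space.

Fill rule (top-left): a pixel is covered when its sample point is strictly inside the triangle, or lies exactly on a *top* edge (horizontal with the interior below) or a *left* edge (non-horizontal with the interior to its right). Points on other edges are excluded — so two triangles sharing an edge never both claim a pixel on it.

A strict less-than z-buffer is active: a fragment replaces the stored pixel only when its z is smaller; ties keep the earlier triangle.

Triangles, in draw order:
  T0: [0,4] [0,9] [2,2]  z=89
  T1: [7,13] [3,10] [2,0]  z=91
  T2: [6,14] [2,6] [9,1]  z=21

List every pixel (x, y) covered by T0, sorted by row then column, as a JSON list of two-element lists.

T0:
  2·area = 10  (B↔C swapped to make it positive)
  edge (0, 4)→(2, 2): d=(2,-2) top-left  bias=+0
  edge (2, 2)→(0, 9): d=(-2,7) right/bottom  bias=-1
  edge (0, 9)→(0, 4): d=(0,-5) top-left  bias=+0
    (1,0)@(3, 1): e=[0,-5,15] → .  [on edge]
    (0,1)@(1, 3): e=[0,5,5] → X  [on edge]
    (1,1)@(3, 3): e=[4,-9,15] → .
    (0,2)@(1, 5): e=[4,1,5] → X
    (1,2)@(3, 5): e=[8,-13,15] → .
    (0,3)@(1, 7): e=[8,-3,5] → .
  covered (2 px):
    . . . . . . .
    X . . . . . .
    X . . . . . .
    . . . . . . .
    . . . . . . .
    . . . . . . .
    . . . . . . .
T1:
  2·area = 37
  edge (7, 13)→(3, 10): d=(-4,-3) top-left  bias=+0
  edge (3, 10)→(2, 0): d=(-1,-10) top-left  bias=+0
  edge (2, 0)→(7, 13): d=(5,13) right/bottom  bias=-1
    (1,1)@(3, 3): e=[28,7,2] → X
    (2,1)@(5, 3): e=[34,27,-24] → .
    (1,2)@(3, 5): e=[20,5,12] → X
    (2,2)@(5, 5): e=[26,25,-14] → .
    (1,3)@(3, 7): e=[12,3,22] → X
    (2,3)@(5, 7): e=[18,23,-4] → .
    (1,4)@(3, 9): e=[4,1,32] → X
    (2,4)@(5, 9): e=[10,21,6] → X
    (3,4)@(7, 9): e=[16,41,-20] → .
    (1,5)@(3, 11): e=[-4,-1,42] → .
    (2,5)@(5, 11): e=[2,19,16] → X
    (3,5)@(7, 11): e=[8,39,-10] → .
    (3,6)@(7, 13): e=[0,37,0] → .  [on edge]
  covered (6 px):
    . . . . . . .
    . X . . . . .
    . X . . . . .
    . X . . . . .
    . X X . . . .
    . . X . . . .
    . . . . . . .
T2:
  2·area = 76
  edge (6, 14)→(2, 6): d=(-4,-8) top-left  bias=+0
  edge (2, 6)→(9, 1): d=(7,-5) top-left  bias=+0
  edge (9, 1)→(6, 14): d=(-3,13) right/bottom  bias=-1
    (4,0)@(9, 1): e=[76,0,0] → .  [on edge]
    (3,1)@(7, 3): e=[52,4,20] → X
    (4,1)@(9, 3): e=[68,14,-6] → .
    (2,2)@(5, 5): e=[28,8,40] → X
    (4,2)@(9, 5): e=[60,28,-12] → .
    (1,3)@(3, 7): e=[4,12,60] → X
    (4,3)@(9, 7): e=[52,42,-18] → .
    (1,4)@(3, 9): e=[-4,26,54] → .
    (2,4)@(5, 9): e=[12,36,28] → X
    (4,4)@(9, 9): e=[44,56,-24] → .
    (2,5)@(5, 11): e=[4,50,22] → X
    (3,5)@(7, 11): e=[20,60,-4] → .
  covered (9 px):
    . . . . . . .
    . . . X . . .
    . . X X . . .
    . X X X . . .
    . . X X . . .
    . . X . . . .
    . . . . . . .

Result: [[0,1],[0,2]]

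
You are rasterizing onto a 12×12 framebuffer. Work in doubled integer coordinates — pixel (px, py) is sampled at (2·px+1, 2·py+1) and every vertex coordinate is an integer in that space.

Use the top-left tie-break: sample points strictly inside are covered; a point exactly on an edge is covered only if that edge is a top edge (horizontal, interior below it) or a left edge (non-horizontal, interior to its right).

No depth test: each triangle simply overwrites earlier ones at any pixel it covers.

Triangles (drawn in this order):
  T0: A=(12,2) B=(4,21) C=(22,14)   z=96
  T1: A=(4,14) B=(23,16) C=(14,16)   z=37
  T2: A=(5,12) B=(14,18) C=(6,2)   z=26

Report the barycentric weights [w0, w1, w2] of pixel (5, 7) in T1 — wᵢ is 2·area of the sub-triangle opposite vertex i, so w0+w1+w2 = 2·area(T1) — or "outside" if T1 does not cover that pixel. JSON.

T0:
  2·area = 286  (B↔C swapped to make it positive)
  edge (12, 2)→(22, 14): d=(10,12) right/bottom  bias=-1
  edge (22, 14)→(4, 21): d=(-18,7) right/bottom  bias=-1
  edge (4, 21)→(12, 2): d=(8,-19) top-left  bias=+0
    (5,2)@(11, 5): e=[42,239,5] → X
    (6,2)@(13, 5): e=[18,225,43] → X
    (7,2)@(15, 5): e=[-6,211,81] → .
    (5,3)@(11, 7): e=[62,203,21] → X
    (7,3)@(15, 7): e=[14,175,97] → X
    (8,3)@(17, 7): e=[-10,161,135] → .
    (5,4)@(11, 9): e=[82,167,37] → X
    (8,4)@(17, 9): e=[10,125,151] → X
    (9,4)@(19, 9): e=[-14,111,189] → .
    (4,5)@(9, 11): e=[126,145,15] → X
    (9,5)@(19, 11): e=[6,75,205] → X
    (10,5)@(21, 11): e=[-18,61,243] → .
  covered (36 px):
    . . . . . . . . . . . .
    . . . . . . . . . . . .
    . . . . . X X . . . . .
    . . . . . X X X . . . .
    . . . . . X X X X . . .
    . . . . X X X X X X . .
    . . . . X X X X X X X .
    . . . X X X X X X X . .
    . . . X X X X . . . . .
    . . X X X . . . . . . .
    . . . . . . . . . . . .
    . . . . . . . . . . . .
T1:
  2·area = 18
  edge (4, 14)→(23, 16): d=(19,2) right/bottom  bias=-1
  edge (23, 16)→(14, 16): d=(-9,0) right/bottom  bias=-1
  edge (14, 16)→(4, 14): d=(-10,-2) top-left  bias=+0
    (4,7)@(9, 15): e=[9,9,0] → X  [on edge]
    (5,7)@(11, 15): e=[5,9,4] → X
    (6,7)@(13, 15): e=[1,9,8] → X
    (7,7)@(15, 15): e=[-3,9,12] → .
    (4,8)@(9, 17): e=[47,-9,-20] → .
    (5,8)@(11, 17): e=[43,-9,-16] → .
    (6,8)@(13, 17): e=[39,-9,-12] → .
    (9,8)@(19, 17): e=[27,-9,0] → .  [on edge]
  covered (3 px):
    . . . . . . . . . . . .
    . . . . . . . . . . . .
    . . . . . . . . . . . .
    . . . . . . . . . . . .
    . . . . . . . . . . . .
    . . . . . . . . . . . .
    . . . . . . . . . . . .
    . . . . X X X . . . . .
    . . . . . . . . . . . .
    . . . . . . . . . . . .
    . . . . . . . . . . . .
    . . . . . . . . . . . .
T2:
  2·area = 96  (B↔C swapped to make it positive)
  edge (5, 12)→(6, 2): d=(1,-10) top-left  bias=+0
  edge (6, 2)→(14, 18): d=(8,16) right/bottom  bias=-1
  edge (14, 18)→(5, 12): d=(-9,-6) top-left  bias=+0
    (3,2)@(7, 5): e=[13,8,75] → X
    (4,2)@(9, 5): e=[33,-24,87] → .
    (3,3)@(7, 7): e=[15,24,57] → X
    (4,3)@(9, 7): e=[35,-8,69] → .
    (3,4)@(7, 9): e=[17,40,39] → X
    (4,4)@(9, 9): e=[37,8,51] → X
    (5,4)@(11, 9): e=[57,-24,63] → .
    (3,5)@(7, 11): e=[19,56,21] → X
    (5,5)@(11, 11): e=[59,-8,45] → .
    (3,6)@(7, 13): e=[21,72,3] → X
    (5,6)@(11, 13): e=[61,8,27] → X
    (6,6)@(13, 13): e=[81,-24,39] → .
  covered (11 px):
    . . . . . . . . . . . .
    . . . . . . . . . . . .
    . . . X . . . . . . . .
    . . . X . . . . . . . .
    . . . X X . . . . . . .
    . . . X X . . . . . . .
    . . . X X X . . . . . .
    . . . . . X . . . . . .
    . . . . . . X . . . . .
    . . . . . . . . . . . .
    . . . . . . . . . . . .
    . . . . . . . . . . . .

Final: [9,4,5]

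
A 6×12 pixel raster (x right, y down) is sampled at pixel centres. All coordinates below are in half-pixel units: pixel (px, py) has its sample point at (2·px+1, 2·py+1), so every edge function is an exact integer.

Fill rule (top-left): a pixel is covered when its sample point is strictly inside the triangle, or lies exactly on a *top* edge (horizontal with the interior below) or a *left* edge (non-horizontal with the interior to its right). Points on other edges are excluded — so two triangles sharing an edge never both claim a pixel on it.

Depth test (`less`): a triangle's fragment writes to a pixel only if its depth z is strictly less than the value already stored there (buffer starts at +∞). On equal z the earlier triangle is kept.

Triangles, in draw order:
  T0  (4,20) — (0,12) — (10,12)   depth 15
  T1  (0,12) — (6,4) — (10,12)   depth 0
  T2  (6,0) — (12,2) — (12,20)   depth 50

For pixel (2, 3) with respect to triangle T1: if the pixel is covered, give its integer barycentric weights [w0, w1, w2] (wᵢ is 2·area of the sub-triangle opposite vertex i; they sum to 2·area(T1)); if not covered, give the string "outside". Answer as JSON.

T0:
  2·area = 80
  edge (4, 20)→(0, 12): d=(-4,-8) top-left  bias=+0
  edge (0, 12)→(10, 12): d=(10,0) top-left  bias=+0
  edge (10, 12)→(4, 20): d=(-6,8) right/bottom  bias=-1
    (0,6)@(1, 13): e=[4,10,66] → X
    (1,6)@(3, 13): e=[20,10,50] → X
    (2,6)@(5, 13): e=[36,10,34] → X
    (3,6)@(7, 13): e=[52,10,18] → X
    (4,6)@(9, 13): e=[68,10,2] → X
    (5,6)@(11, 13): e=[84,10,-14] → .
    (0,7)@(1, 15): e=[-4,30,54] → .
    (1,7)@(3, 15): e=[12,30,38] → X
    (4,7)@(9, 15): e=[60,30,-10] → .
    (1,8)@(3, 17): e=[4,50,26] → X
    (3,8)@(7, 17): e=[36,50,-6] → .
    (1,9)@(3, 19): e=[-4,70,14] → .
  covered (10 px):
    . . . . . .
    . . . . . .
    . . . . . .
    . . . . . .
    . . . . . .
    . . . . . .
    X X X X X .
    . X X X . .
    . X X . . .
    . . . . . .
    . . . . . .
    . . . . . .
T1:
  2·area = 80
  edge (0, 12)→(6, 4): d=(6,-8) top-left  bias=+0
  edge (6, 4)→(10, 12): d=(4,8) right/bottom  bias=-1
  edge (10, 12)→(0, 12): d=(-10,0) right/bottom  bias=-1
    (2,3)@(5, 7): e=[10,20,50] → X
    (3,3)@(7, 7): e=[26,4,50] → X
    (4,3)@(9, 7): e=[42,-12,50] → .
    (1,4)@(3, 9): e=[6,44,30] → X
    (4,4)@(9, 9): e=[54,-4,30] → .
    (0,5)@(1, 11): e=[2,68,10] → X
    (4,5)@(9, 11): e=[66,4,10] → X
    (5,5)@(11, 11): e=[82,-12,10] → .
    (0,6)@(1, 13): e=[14,76,-10] → .
    (1,6)@(3, 13): e=[30,60,-10] → .
    (2,6)@(5, 13): e=[46,44,-10] → .
    (3,6)@(7, 13): e=[62,28,-10] → .
  covered (10 px):
    . . . . . .
    . . . . . .
    . . . . . .
    . . X X . .
    . X X X . .
    X X X X X .
    . . . . . .
    . . . . . .
    . . . . . .
    . . . . . .
    . . . . . .
    . . . . . .
T2:
  2·area = 108
  edge (6, 0)→(12, 2): d=(6,2) right/bottom  bias=-1
  edge (12, 2)→(12, 20): d=(0,18) right/bottom  bias=-1
  edge (12, 20)→(6, 0): d=(-6,-20) top-left  bias=+0
    (3,0)@(7, 1): e=[4,90,14] → X
    (4,0)@(9, 1): e=[0,54,54] → .  [on edge]
    (3,1)@(7, 3): e=[16,90,2] → X
    (4,1)@(9, 3): e=[12,54,42] → X
    (5,1)@(11, 3): e=[8,18,82] → X
    (3,2)@(7, 5): e=[28,90,-10] → .
    (4,2)@(9, 5): e=[24,54,30] → X
    (4,3)@(9, 7): e=[36,54,18] → X
    (4,4)@(9, 9): e=[48,54,6] → X
    (4,5)@(9, 11): e=[60,54,-6] → .
    (5,5)@(11, 11): e=[56,18,34] → X
    (5,6)@(11, 13): e=[68,18,22] → X
  covered (13 px):
    . . . X . .
    . . . X X X
    . . . . X X
    . . . . X X
    . . . . X X
    . . . . . X
    . . . . . X
    . . . . . X
    . . . . . .
    . . . . . .
    . . . . . .
    . . . . . .

Final: [20,50,10]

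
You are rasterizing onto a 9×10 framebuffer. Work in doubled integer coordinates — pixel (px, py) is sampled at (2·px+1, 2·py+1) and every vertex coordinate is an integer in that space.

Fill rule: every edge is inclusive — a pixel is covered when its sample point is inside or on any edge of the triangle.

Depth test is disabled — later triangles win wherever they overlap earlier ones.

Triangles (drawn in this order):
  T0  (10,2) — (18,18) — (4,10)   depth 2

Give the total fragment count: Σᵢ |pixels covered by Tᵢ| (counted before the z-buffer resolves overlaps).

T0:
  2·area = 160
  edge (10, 2)→(18, 18): d=(8,16) inclusive
  edge (18, 18)→(4, 10): d=(-14,-8) inclusive
  edge (4, 10)→(10, 2): d=(6,-8) inclusive
    (4,2)@(9, 5): e=[40,110,10] → █
    (5,2)@(11, 5): e=[8,126,26] → █
    (6,2)@(13, 5): e=[-24,142,42] → ·
    (3,3)@(7, 7): e=[88,66,6] → █
    (6,3)@(13, 7): e=[-8,114,54] → ·
    (2,4)@(5, 9): e=[136,22,2] → █
    (6,4)@(13, 9): e=[8,86,66] → █
    (7,4)@(15, 9): e=[-24,102,82] → ·
    (2,5)@(5, 11): e=[152,-6,14] → ·
    (3,5)@(7, 11): e=[120,10,30] → █
    (7,5)@(15, 11): e=[-8,74,94] → ·
    (3,6)@(7, 13): e=[136,-18,42] → ·
  covered (20 px):
    · · · · · · · · ·
    · · · · · · · · ·
    · · · · █ █ · · ·
    · · · █ █ █ · · ·
    · · █ █ █ █ █ · ·
    · · · █ █ █ █ · ·
    · · · · · █ █ █ ·
    · · · · · · █ █ ·
    · · · · · · · · █
    · · · · · · · · ·

Answer: 20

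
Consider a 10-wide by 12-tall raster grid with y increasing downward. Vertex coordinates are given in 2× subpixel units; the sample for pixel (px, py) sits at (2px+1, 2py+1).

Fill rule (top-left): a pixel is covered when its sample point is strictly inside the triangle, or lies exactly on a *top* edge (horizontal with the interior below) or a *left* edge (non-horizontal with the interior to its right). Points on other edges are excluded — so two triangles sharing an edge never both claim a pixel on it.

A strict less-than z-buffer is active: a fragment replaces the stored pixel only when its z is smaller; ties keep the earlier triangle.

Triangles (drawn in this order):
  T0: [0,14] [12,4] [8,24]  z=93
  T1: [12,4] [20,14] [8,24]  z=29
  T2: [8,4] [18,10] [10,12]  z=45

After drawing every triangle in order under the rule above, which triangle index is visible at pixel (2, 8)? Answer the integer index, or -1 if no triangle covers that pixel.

T0:
  2·area = 200
  edge (0, 14)→(12, 4): d=(12,-10) top-left  bias=+0
  edge (12, 4)→(8, 24): d=(-4,20) right/bottom  bias=-1
  edge (8, 24)→(0, 14): d=(-8,-10) top-left  bias=+0
    (5,2)@(11, 5): e=[2,16,182] → █
    (6,2)@(13, 5): e=[22,-24,202] → ·
    (4,3)@(9, 7): e=[6,48,146] → █
    (6,3)@(13, 7): e=[46,-32,186] → ·
    (3,4)@(7, 9): e=[10,80,110] → █
    (5,4)@(11, 9): e=[50,0,150] → ·  [on edge]
    (2,5)@(5, 11): e=[14,112,74] → █
    (5,5)@(11, 11): e=[74,-8,134] → ·
    (1,6)@(3, 13): e=[18,144,38] → █
    (5,6)@(11, 13): e=[98,-16,118] → ·
    (0,7)@(1, 15): e=[22,176,2] → █
    (5,7)@(11, 15): e=[122,-24,102] → ·
    (4,9)@(9, 19): e=[150,0,50] → ·  [on edge]
  covered (24 px):
    · · · · · · · · · ·
    · · · · · · · · · ·
    · · · · · █ · · · ·
    · · · · █ █ · · · ·
    · · · █ █ · · · · ·
    · · █ █ █ · · · · ·
    · █ █ █ █ · · · · ·
    █ █ █ █ █ · · · · ·
    · █ █ █ █ · · · · ·
    · · █ █ · · · · · ·
    · · · █ · · · · · ·
    · · · · · · · · · ·
T1:
  2·area = 200
  edge (12, 4)→(20, 14): d=(8,10) right/bottom  bias=-1
  edge (20, 14)→(8, 24): d=(-12,10) right/bottom  bias=-1
  edge (8, 24)→(12, 4): d=(4,-20) top-left  bias=+0
    (6,3)@(13, 7): e=[14,154,32] → █
    (7,3)@(15, 7): e=[-6,134,72] → ·
    (5,4)@(11, 9): e=[50,150,0] → █  [on edge]
    (7,4)@(15, 9): e=[10,110,80] → █
    (8,4)@(17, 9): e=[-10,90,120] → ·
    (5,5)@(11, 11): e=[66,126,8] → █
    (8,5)@(17, 11): e=[6,66,128] → █
    (9,5)@(19, 11): e=[-14,46,168] → ·
    (5,6)@(11, 13): e=[82,102,16] → █
    (9,6)@(19, 13): e=[2,22,176] → █
    (5,7)@(11, 15): e=[98,78,24] → █
    (9,7)@(19, 15): e=[18,-2,184] → ·
    (4,9)@(9, 19): e=[150,50,0] → █  [on edge]
  covered (26 px):
    · · · · · · · · · ·
    · · · · · · · · · ·
    · · · · · · · · · ·
    · · · · · · █ · · ·
    · · · · · █ █ █ · ·
    · · · · · █ █ █ █ ·
    · · · · · █ █ █ █ █
    · · · · · █ █ █ █ ·
    · · · · · █ █ █ · ·
    · · · · █ █ █ · · ·
    · · · · █ █ · · · ·
    · · · · █ · · · · ·
T2:
  2·area = 68
  edge (8, 4)→(18, 10): d=(10,6) right/bottom  bias=-1
  edge (18, 10)→(10, 12): d=(-8,2) right/bottom  bias=-1
  edge (10, 12)→(8, 4): d=(-2,-8) top-left  bias=+0
    (1,0)@(3, 1): e=[0,102,-34] → ·  [on edge]
    (4,2)@(9, 5): e=[4,58,6] → █
    (5,2)@(11, 5): e=[-8,54,22] → ·
    (4,3)@(9, 7): e=[24,42,2] → █
    (5,3)@(11, 7): e=[12,38,18] → █
    (6,3)@(13, 7): e=[0,34,34] → ·  [on edge]
    (4,4)@(9, 9): e=[44,26,-2] → ·
    (5,4)@(11, 9): e=[32,22,14] → █
    (6,4)@(13, 9): e=[20,18,30] → █
    (7,4)@(15, 9): e=[8,14,46] → █
    (8,4)@(17, 9): e=[-4,10,62] → ·
    (5,5)@(11, 11): e=[52,6,10] → █
  covered (8 px):
    · · · · · · · · · ·
    · · · · · · · · · ·
    · · · · █ · · · · ·
    · · · · █ █ · · · ·
    · · · · · █ █ █ · ·
    · · · · · █ █ · · ·
    · · · · · · · · · ·
    · · · · · · · · · ·
    · · · · · · · · · ·
    · · · · · · · · · ·
    · · · · · · · · · ·
    · · · · · · · · · ·

Z-buffer (winner per pixel, '.' = empty):
  . . . . . . . . . .
  . . . . . . . . . .
  . . . . 2 0 . . . .
  . . . . 2 2 1 . . .
  . . . 0 0 1 1 1 . .
  . . 0 0 0 1 1 1 1 .
  . 0 0 0 0 1 1 1 1 1
  0 0 0 0 0 1 1 1 1 .
  . 0 0 0 0 1 1 1 . .
  . . 0 0 1 1 1 . . .
  . . . 0 1 1 . . . .
  . . . . 1 . . . . .

Answer: 0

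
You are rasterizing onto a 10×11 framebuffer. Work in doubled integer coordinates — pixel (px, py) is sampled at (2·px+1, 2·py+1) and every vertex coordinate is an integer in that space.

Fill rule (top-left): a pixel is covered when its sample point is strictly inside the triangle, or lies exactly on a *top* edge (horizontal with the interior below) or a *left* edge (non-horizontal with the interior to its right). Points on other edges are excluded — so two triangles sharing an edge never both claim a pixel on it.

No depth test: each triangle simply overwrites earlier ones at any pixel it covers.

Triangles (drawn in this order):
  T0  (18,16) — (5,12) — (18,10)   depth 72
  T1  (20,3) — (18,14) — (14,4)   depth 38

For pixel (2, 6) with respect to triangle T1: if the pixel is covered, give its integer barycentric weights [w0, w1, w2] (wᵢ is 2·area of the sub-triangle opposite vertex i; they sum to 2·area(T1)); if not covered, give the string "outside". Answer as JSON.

T0:
  2·area = 78
  edge (18, 16)→(5, 12): d=(-13,-4) top-left  bias=+0
  edge (5, 12)→(18, 10): d=(13,-2) top-left  bias=+0
  edge (18, 10)→(18, 16): d=(0,6) right/bottom  bias=-1
    (6,5)@(13, 11): e=[45,3,30] → █
    (7,5)@(15, 11): e=[53,7,18] → █
    (8,5)@(17, 11): e=[61,11,6] → █
    (9,5)@(19, 11): e=[69,15,-6] → ·
    (4,6)@(9, 13): e=[3,21,54] → █
    (5,6)@(11, 13): e=[11,25,42] → █
    (9,6)@(19, 13): e=[43,41,-6] → ·
    (4,7)@(9, 15): e=[-23,47,54] → ·
    (5,7)@(11, 15): e=[-15,51,42] → ·
    (6,7)@(13, 15): e=[-7,55,30] → ·
    (7,7)@(15, 15): e=[1,59,18] → █
    (9,7)@(19, 15): e=[17,67,-6] → ·
  covered (10 px):
    · · · · · · · · · ·
    · · · · · · · · · ·
    · · · · · · · · · ·
    · · · · · · · · · ·
    · · · · · · · · · ·
    · · · · · · █ █ █ ·
    · · · · █ █ █ █ █ ·
    · · · · · · · █ █ ·
    · · · · · · · · · ·
    · · · · · · · · · ·
    · · · · · · · · · ·
T1:
  2·area = 64
  edge (20, 3)→(18, 14): d=(-2,11) right/bottom  bias=-1
  edge (18, 14)→(14, 4): d=(-4,-10) top-left  bias=+0
  edge (14, 4)→(20, 3): d=(6,-1) top-left  bias=+0
    (7,2)@(15, 5): e=[51,6,7] → █
    (8,2)@(17, 5): e=[29,26,9] → █
    (9,2)@(19, 5): e=[7,46,11] → █
    (7,3)@(15, 7): e=[47,-2,19] → ·
    (8,3)@(17, 7): e=[25,18,21] → █
    (8,4)@(17, 9): e=[21,10,33] → █
    (9,4)@(19, 9): e=[-1,30,35] → ·
    (8,5)@(17, 11): e=[17,2,45] → █
    (9,5)@(19, 11): e=[-5,22,47] → ·
    (8,6)@(17, 13): e=[13,-6,57] → ·
  covered (7 px):
    · · · · · · · · · ·
    · · · · · · · · · ·
    · · · · · · · █ █ █
    · · · · · · · · █ █
    · · · · · · · · █ ·
    · · · · · · · · █ ·
    · · · · · · · · · ·
    · · · · · · · · · ·
    · · · · · · · · · ·
    · · · · · · · · · ·
    · · · · · · · · · ·

Result: "outside"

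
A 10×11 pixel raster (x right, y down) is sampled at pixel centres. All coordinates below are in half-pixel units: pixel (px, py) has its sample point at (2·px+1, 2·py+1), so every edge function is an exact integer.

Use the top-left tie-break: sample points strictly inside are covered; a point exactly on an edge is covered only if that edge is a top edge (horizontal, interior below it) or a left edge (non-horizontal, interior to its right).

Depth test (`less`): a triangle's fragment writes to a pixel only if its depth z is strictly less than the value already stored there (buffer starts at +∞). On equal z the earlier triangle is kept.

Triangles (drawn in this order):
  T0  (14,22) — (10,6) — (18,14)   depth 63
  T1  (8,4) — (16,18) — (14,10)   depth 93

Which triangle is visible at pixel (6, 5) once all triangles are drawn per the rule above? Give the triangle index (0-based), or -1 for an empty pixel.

T0:
  2·area = 96
  edge (14, 22)→(10, 6): d=(-4,-16) top-left  bias=+0
  edge (10, 6)→(18, 14): d=(8,8) right/bottom  bias=-1
  edge (18, 14)→(14, 22): d=(-4,8) right/bottom  bias=-1
    (2,0)@(5, 1): e=[-60,0,156] → .  [on edge]
    (3,1)@(7, 3): e=[-36,0,132] → .  [on edge]
    (4,2)@(9, 5): e=[-12,0,108] → .  [on edge]
    (5,3)@(11, 7): e=[12,0,84] → .  [on edge]
    (5,4)@(11, 9): e=[4,16,76] → X
    (6,4)@(13, 9): e=[36,0,60] → .  [on edge]
    (5,5)@(11, 11): e=[-4,32,68] → .
    (6,5)@(13, 11): e=[28,16,52] → X
    (7,5)@(15, 11): e=[60,0,36] → .  [on edge]
    (6,6)@(13, 13): e=[20,32,44] → X
    (7,6)@(15, 13): e=[52,16,28] → X
    (8,6)@(17, 13): e=[84,0,12] → .  [on edge]
    (9,7)@(19, 15): e=[108,0,-12] → .  [on edge]
  covered (10 px):
    . . . . . . . . . .
    . . . . . . . . . .
    . . . . . . . . . .
    . . . . . . . . . .
    . . . . . X . . . .
    . . . . . . X . . .
    . . . . . . X X . .
    . . . . . . X X X .
    . . . . . . X X . .
    . . . . . . . X . .
    . . . . . . . . . .
T1:
  2·area = 36  (B↔C swapped to make it positive)
  edge (8, 4)→(14, 10): d=(6,6) right/bottom  bias=-1
  edge (14, 10)→(16, 18): d=(2,8) right/bottom  bias=-1
  edge (16, 18)→(8, 4): d=(-8,-14) top-left  bias=+0
    (2,0)@(5, 1): e=[0,54,-18] → .  [on edge]
    (3,1)@(7, 3): e=[0,42,-6] → .  [on edge]
    (4,2)@(9, 5): e=[0,30,6] → .  [on edge]
    (5,3)@(11, 7): e=[0,18,18] → .  [on edge]
    (5,4)@(11, 9): e=[12,22,2] → X
    (6,4)@(13, 9): e=[0,6,30] → .  [on edge]
    (5,5)@(11, 11): e=[24,26,-14] → .
    (6,5)@(13, 11): e=[12,10,14] → X
    (7,5)@(15, 11): e=[0,-6,42] → .  [on edge]
    (6,6)@(13, 13): e=[24,14,-2] → .
    (8,6)@(17, 13): e=[0,-18,54] → .  [on edge]
    (7,7)@(15, 15): e=[24,2,10] → X
    (9,7)@(19, 15): e=[0,-30,66] → .  [on edge]
  covered (3 px):
    . . . . . . . . . .
    . . . . . . . . . .
    . . . . . . . . . .
    . . . . . . . . . .
    . . . . . X . . . .
    . . . . . . X . . .
    . . . . . . . . . .
    . . . . . . . X . .
    . . . . . . . . . .
    . . . . . . . . . .
    . . . . . . . . . .

Z-buffer (winner per pixel, '.' = empty):
  . . . . . . . . . .
  . . . . . . . . . .
  . . . . . . . . . .
  . . . . . . . . . .
  . . . . . 0 . . . .
  . . . . . . 0 . . .
  . . . . . . 0 0 . .
  . . . . . . 0 0 0 .
  . . . . . . 0 0 . .
  . . . . . . . 0 . .
  . . . . . . . . . .

Result: 0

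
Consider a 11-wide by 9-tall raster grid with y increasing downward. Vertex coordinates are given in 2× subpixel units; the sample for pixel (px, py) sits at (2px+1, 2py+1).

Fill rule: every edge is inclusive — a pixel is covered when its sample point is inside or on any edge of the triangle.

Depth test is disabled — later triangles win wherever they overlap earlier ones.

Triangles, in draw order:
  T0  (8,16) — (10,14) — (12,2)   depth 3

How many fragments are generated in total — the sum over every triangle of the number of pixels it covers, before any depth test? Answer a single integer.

T0:
  2·area = 20  (B↔C swapped to make it positive)
  edge (8, 16)→(12, 2): d=(4,-14) inclusive
  edge (12, 2)→(10, 14): d=(-2,12) inclusive
  edge (10, 14)→(8, 16): d=(-2,2) inclusive
    (10,1)@(21, 3): e=[130,-110,0] → .  [on edge]
    (9,2)@(19, 5): e=[110,-90,0] → .  [on edge]
    (5,3)@(11, 7): e=[6,2,12] → X
    (6,3)@(13, 7): e=[34,-22,8] → .
    (8,3)@(17, 7): e=[90,-70,0] → .  [on edge]
    (5,4)@(11, 9): e=[14,-2,8] → .
    (7,4)@(15, 9): e=[70,-50,0] → .  [on edge]
    (6,5)@(13, 11): e=[50,-30,0] → .  [on edge]
    (4,6)@(9, 13): e=[2,14,4] → X
    (5,6)@(11, 13): e=[30,-10,0] → .  [on edge]
    (4,7)@(9, 15): e=[10,10,0] → X  [on edge]
    (5,7)@(11, 15): e=[38,-14,-4] → .
    (3,8)@(7, 17): e=[-10,30,0] → .  [on edge]
  covered (3 px):
    . . . . . . . . . . .
    . . . . . . . . . . .
    . . . . . . . . . . .
    . . . . . X . . . . .
    . . . . . . . . . . .
    . . . . . . . . . . .
    . . . . X . . . . . .
    . . . . X . . . . . .
    . . . . . . . . . . .

Final: 3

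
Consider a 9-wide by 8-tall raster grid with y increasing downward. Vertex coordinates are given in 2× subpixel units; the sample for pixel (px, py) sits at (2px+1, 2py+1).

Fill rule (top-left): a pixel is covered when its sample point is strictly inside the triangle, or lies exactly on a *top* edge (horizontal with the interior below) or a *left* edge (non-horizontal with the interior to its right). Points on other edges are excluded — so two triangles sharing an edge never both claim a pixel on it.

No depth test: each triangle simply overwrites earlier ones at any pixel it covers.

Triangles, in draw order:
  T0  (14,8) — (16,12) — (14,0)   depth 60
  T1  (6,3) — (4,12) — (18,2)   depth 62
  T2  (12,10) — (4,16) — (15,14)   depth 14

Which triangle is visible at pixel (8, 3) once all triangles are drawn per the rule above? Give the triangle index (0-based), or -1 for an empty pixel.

T0:
  2·area = 16  (B↔C swapped to make it positive)
  edge (14, 8)→(14, 0): d=(0,-8) top-left  bias=+0
  edge (14, 0)→(16, 12): d=(2,12) right/bottom  bias=-1
  edge (16, 12)→(14, 8): d=(-2,-4) top-left  bias=+0
    (7,3)@(15, 7): e=[8,2,6] → X
    (8,3)@(17, 7): e=[24,-22,14] → .
    (7,4)@(15, 9): e=[8,6,2] → X
    (8,4)@(17, 9): e=[24,-18,10] → .
    (7,5)@(15, 11): e=[8,10,-2] → .
  covered (2 px):
    . . . . . . . . .
    . . . . . . . . .
    . . . . . . . . .
    . . . . . . . X .
    . . . . . . . X .
    . . . . . . . . .
    . . . . . . . . .
    . . . . . . . . .
T1:
  2·area = 106  (B↔C swapped to make it positive)
  edge (6, 3)→(18, 2): d=(12,-1) top-left  bias=+0
  edge (18, 2)→(4, 12): d=(-14,10) right/bottom  bias=-1
  edge (4, 12)→(6, 3): d=(2,-9) top-left  bias=+0
    (3,1)@(7, 3): e=[1,96,9] → X
    (4,1)@(9, 3): e=[3,76,27] → X
    (5,1)@(11, 3): e=[5,56,45] → X
    (6,1)@(13, 3): e=[7,36,63] → X
    (7,1)@(15, 3): e=[9,16,81] → X
    (8,1)@(17, 3): e=[11,-4,99] → .
    (3,2)@(7, 5): e=[25,68,13] → X
    (7,2)@(15, 5): e=[33,-12,85] → .
    (3,3)@(7, 7): e=[49,40,17] → X
    (5,3)@(11, 7): e=[53,0,53] → .  [on edge]
    (6,3)@(13, 7): e=[55,-20,71] → .
    (2,4)@(5, 9): e=[71,32,3] → X
  covered (14 px):
    . . . . . . . . .
    . . . X X X X X .
    . . . X X X X . .
    . . . X X . . . .
    . . X X . . . . .
    . . X . . . . . .
    . . . . . . . . .
    . . . . . . . . .
T2:
  2·area = 50  (B↔C swapped to make it positive)
  edge (12, 10)→(15, 14): d=(3,4) right/bottom  bias=-1
  edge (15, 14)→(4, 16): d=(-11,2) right/bottom  bias=-1
  edge (4, 16)→(12, 10): d=(8,-6) top-left  bias=+0
    (5,5)@(11, 11): e=[7,41,2] → X
    (6,5)@(13, 11): e=[-1,37,14] → .
    (4,6)@(9, 13): e=[21,23,6] → X
    (6,6)@(13, 13): e=[5,15,30] → X
    (7,6)@(15, 13): e=[-3,11,42] → .
    (3,7)@(7, 15): e=[35,5,10] → X
    (5,7)@(11, 15): e=[19,-3,34] → .
    (6,7)@(13, 15): e=[11,-7,46] → .
  covered (6 px):
    . . . . . . . . .
    . . . . . . . . .
    . . . . . . . . .
    . . . . . . . . .
    . . . . . . . . .
    . . . . . X . . .
    . . . . X X X . .
    . . . X X . . . .

Z-buffer (winner per pixel, '.' = empty):
  . . . . . . . . .
  . . . 1 1 1 1 1 .
  . . . 1 1 1 1 . .
  . . . 1 1 . . 0 .
  . . 1 1 . . . 0 .
  . . 1 . . 2 . . .
  . . . . 2 2 2 . .
  . . . 2 2 . . . .

Final: -1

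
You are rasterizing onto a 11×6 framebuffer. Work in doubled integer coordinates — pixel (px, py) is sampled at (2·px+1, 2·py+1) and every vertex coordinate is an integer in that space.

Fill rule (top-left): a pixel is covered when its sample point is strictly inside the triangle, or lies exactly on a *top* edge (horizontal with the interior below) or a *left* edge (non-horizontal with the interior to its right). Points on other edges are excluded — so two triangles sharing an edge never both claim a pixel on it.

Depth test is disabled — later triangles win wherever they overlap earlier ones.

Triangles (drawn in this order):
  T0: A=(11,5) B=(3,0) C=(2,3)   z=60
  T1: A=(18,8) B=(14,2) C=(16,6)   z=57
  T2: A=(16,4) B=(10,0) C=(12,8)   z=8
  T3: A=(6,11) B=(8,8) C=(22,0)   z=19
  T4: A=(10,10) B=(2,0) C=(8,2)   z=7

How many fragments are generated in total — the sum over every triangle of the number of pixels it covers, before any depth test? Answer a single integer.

T0:
  2·area = 29  (B↔C swapped to make it positive)
  edge (11, 5)→(2, 3): d=(-9,-2) top-left  bias=+0
  edge (2, 3)→(3, 0): d=(1,-3) top-left  bias=+0
  edge (3, 0)→(11, 5): d=(8,5) right/bottom  bias=-1
    (1,0)@(3, 1): e=[20,1,8] → #
    (2,0)@(5, 1): e=[24,7,-2] → ·
    (1,1)@(3, 3): e=[2,3,24] → #
    (2,1)@(5, 3): e=[6,9,14] → #
    (3,1)@(7, 3): e=[10,15,4] → #
    (4,1)@(9, 3): e=[14,21,-6] → ·
    (1,2)@(3, 5): e=[-16,5,40] → ·
    (2,2)@(5, 5): e=[-12,11,30] → ·
    (3,2)@(7, 5): e=[-8,17,20] → ·
    (5,2)@(11, 5): e=[0,29,0] → ·  [on edge]
  covered (4 px):
    · # · · · · · · · · ·
    · # # # · · · · · · ·
    · · · · · · · · · · ·
    · · · · · · · · · · ·
    · · · · · · · · · · ·
    · · · · · · · · · · ·
T1:
  2·area = 4  (B↔C swapped to make it positive)
  edge (18, 8)→(16, 6): d=(-2,-2) top-left  bias=+0
  edge (16, 6)→(14, 2): d=(-2,-4) top-left  bias=+0
  edge (14, 2)→(18, 8): d=(4,6) right/bottom  bias=-1
    (5,0)@(11, 1): e=[0,-10,14] → ·  [on edge]
    (6,1)@(13, 3): e=[0,-6,10] → ·  [on edge]
    (7,2)@(15, 5): e=[0,-2,6] → ·  [on edge]
    (8,3)@(17, 7): e=[0,2,2] → #  [on edge]
    (9,3)@(19, 7): e=[4,10,-10] → ·
    (8,4)@(17, 9): e=[-4,-2,10] → ·
    (9,4)@(19, 9): e=[0,6,-2] → ·  [on edge]
    (10,5)@(21, 11): e=[0,10,-6] → ·  [on edge]
  covered (1 px):
    · · · · · · · · · · ·
    · · · · · · · · · · ·
    · · · · · · · · · · ·
    · · · · · · · · # · ·
    · · · · · · · · · · ·
    · · · · · · · · · · ·
T2:
  2·area = 40  (B↔C swapped to make it positive)
  edge (16, 4)→(12, 8): d=(-4,4) right/bottom  bias=-1
  edge (12, 8)→(10, 0): d=(-2,-8) top-left  bias=+0
  edge (10, 0)→(16, 4): d=(6,4) right/bottom  bias=-1
    (5,0)@(11, 1): e=[32,6,2] → #
    (6,0)@(13, 1): e=[24,22,-6] → ·
    (9,0)@(19, 1): e=[0,70,-30] → ·  [on edge]
    (5,1)@(11, 3): e=[24,2,14] → #
    (6,1)@(13, 3): e=[16,18,6] → #
    (7,1)@(15, 3): e=[8,34,-2] → ·
    (8,1)@(17, 3): e=[0,50,-10] → ·  [on edge]
    (5,2)@(11, 5): e=[16,-2,26] → ·
    (6,2)@(13, 5): e=[8,14,18] → #
    (7,2)@(15, 5): e=[0,30,10] → ·  [on edge]
    (6,3)@(13, 7): e=[0,10,30] → ·  [on edge]
    (5,4)@(11, 9): e=[0,-10,50] → ·  [on edge]
    (4,5)@(9, 11): e=[0,-30,70] → ·  [on edge]
  covered (4 px):
    · · · · · # · · · · ·
    · · · · · # # · · · ·
    · · · · · · # · · · ·
    · · · · · · · · · · ·
    · · · · · · · · · · ·
    · · · · · · · · · · ·
T3:
  2·area = 26
  edge (6, 11)→(8, 8): d=(2,-3) top-left  bias=+0
  edge (8, 8)→(22, 0): d=(14,-8) top-left  bias=+0
  edge (22, 0)→(6, 11): d=(-16,11) right/bottom  bias=-1
    (8,1)@(17, 3): e=[17,2,7] → #
    (9,1)@(19, 3): e=[23,18,-15] → ·
    (8,2)@(17, 5): e=[21,30,-25] → ·
    (5,3)@(11, 7): e=[7,10,9] → #
    (6,3)@(13, 7): e=[13,26,-13] → ·
    (5,4)@(11, 9): e=[11,38,-23] → ·
  covered (2 px):
    · · · · · · · · · · ·
    · · · · · · · · # · ·
    · · · · · · · · · · ·
    · · · · · # · · · · ·
    · · · · · · · · · · ·
    · · · · · · · · · · ·
T4:
  2·area = 44
  edge (10, 10)→(2, 0): d=(-8,-10) top-left  bias=+0
  edge (2, 0)→(8, 2): d=(6,2) right/bottom  bias=-1
  edge (8, 2)→(10, 10): d=(2,8) right/bottom  bias=-1
    (1,0)@(3, 1): e=[2,4,38] → #
    (2,0)@(5, 1): e=[22,0,22] → ·  [on edge]
    (1,1)@(3, 3): e=[-14,16,42] → ·
    (2,1)@(5, 3): e=[6,12,26] → #
    (3,1)@(7, 3): e=[26,8,10] → #
    (4,1)@(9, 3): e=[46,4,-6] → ·
    (5,1)@(11, 3): e=[66,0,-22] → ·  [on edge]
    (2,2)@(5, 5): e=[-10,24,30] → ·
    (3,2)@(7, 5): e=[10,20,14] → #
    (4,2)@(9, 5): e=[30,16,-2] → ·
    (8,2)@(17, 5): e=[110,0,-66] → ·  [on edge]
    (3,3)@(7, 7): e=[-6,32,18] → ·
  covered (5 px):
    · # · · · · · · · · ·
    · · # # · · · · · · ·
    · · · # · · · · · · ·
    · · · · # · · · · · ·
    · · · · · · · · · · ·
    · · · · · · · · · · ·

Result: 16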